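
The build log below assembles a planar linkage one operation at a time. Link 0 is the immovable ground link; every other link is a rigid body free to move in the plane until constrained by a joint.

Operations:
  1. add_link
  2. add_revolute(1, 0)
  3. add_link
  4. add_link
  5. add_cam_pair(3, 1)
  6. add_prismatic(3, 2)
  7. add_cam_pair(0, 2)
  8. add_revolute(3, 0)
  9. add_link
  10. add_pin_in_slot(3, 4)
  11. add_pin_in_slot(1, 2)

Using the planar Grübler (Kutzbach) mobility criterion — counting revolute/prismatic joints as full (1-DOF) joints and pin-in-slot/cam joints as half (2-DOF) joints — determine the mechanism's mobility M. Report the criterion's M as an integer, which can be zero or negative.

(L,J1,J2)=(1,0,0); link0 fixed
link1: (2,0,0)
R 1-0 [J1]: (2,1,0)
link2: (3,1,0)
link3: (4,1,0)
C 3-1 [J2]: (4,1,1)
P 3-2 [J1]: (4,2,1)
C 0-2 [J2]: (4,2,2)
R 3-0 [J1]: (4,3,2)
link4: (5,3,2)
PS 3-4 [J2]: (5,3,3)
PS 1-2 [J2]: (5,3,4)
Grübler: 3·4 − 2·3 − 4 = 2

M = 2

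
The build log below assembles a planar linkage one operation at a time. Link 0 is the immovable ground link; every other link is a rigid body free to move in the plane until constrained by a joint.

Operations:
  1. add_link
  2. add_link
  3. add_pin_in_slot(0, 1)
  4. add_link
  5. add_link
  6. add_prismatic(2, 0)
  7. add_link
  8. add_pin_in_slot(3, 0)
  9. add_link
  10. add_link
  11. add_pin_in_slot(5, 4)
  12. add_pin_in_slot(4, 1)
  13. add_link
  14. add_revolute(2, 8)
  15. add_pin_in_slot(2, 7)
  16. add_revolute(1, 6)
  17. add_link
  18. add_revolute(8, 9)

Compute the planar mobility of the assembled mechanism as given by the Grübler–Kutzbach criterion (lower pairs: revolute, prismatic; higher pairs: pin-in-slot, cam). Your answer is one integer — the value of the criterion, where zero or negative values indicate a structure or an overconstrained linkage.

link 0 = ground. State L|J1|J2 = 1|0|0
+link1  2|0|0
+link2  3|0|0
PS(0,1) f=2→J2  3|0|1
+link3  4|0|1
+link4  5|0|1
P(2,0) f=1→J1  5|1|1
+link5  6|1|1
PS(3,0) f=2→J2  6|1|2
+link6  7|1|2
+link7  8|1|2
PS(5,4) f=2→J2  8|1|3
PS(4,1) f=2→J2  8|1|4
+link8  9|1|4
R(2,8) f=1→J1  9|2|4
PS(2,7) f=2→J2  9|2|5
R(1,6) f=1→J1  9|3|5
+link9  10|3|5
R(8,9) f=1→J1  10|4|5
M = 3(10−1)−2·4−5 = 27−8−5 = 14

M = 14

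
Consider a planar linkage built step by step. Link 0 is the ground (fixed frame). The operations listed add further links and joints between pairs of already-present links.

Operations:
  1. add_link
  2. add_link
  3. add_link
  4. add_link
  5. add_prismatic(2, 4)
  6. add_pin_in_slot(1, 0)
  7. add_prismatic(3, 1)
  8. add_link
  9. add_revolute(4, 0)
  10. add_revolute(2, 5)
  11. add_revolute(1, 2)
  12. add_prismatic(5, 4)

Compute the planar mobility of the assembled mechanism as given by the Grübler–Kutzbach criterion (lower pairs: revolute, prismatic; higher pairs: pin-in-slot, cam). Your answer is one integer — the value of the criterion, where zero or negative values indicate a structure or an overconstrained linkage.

(L,J1,J2)=(1,0,0); link0 fixed
link1: (2,0,0)
link2: (3,0,0)
link3: (4,0,0)
link4: (5,0,0)
P 2-4 [J1]: (5,1,0)
PS 1-0 [J2]: (5,1,1)
P 3-1 [J1]: (5,2,1)
link5: (6,2,1)
R 4-0 [J1]: (6,3,1)
R 2-5 [J1]: (6,4,1)
R 1-2 [J1]: (6,5,1)
P 5-4 [J1]: (6,6,1)
Grübler: 3·5 − 2·6 − 1 = 2

M = 2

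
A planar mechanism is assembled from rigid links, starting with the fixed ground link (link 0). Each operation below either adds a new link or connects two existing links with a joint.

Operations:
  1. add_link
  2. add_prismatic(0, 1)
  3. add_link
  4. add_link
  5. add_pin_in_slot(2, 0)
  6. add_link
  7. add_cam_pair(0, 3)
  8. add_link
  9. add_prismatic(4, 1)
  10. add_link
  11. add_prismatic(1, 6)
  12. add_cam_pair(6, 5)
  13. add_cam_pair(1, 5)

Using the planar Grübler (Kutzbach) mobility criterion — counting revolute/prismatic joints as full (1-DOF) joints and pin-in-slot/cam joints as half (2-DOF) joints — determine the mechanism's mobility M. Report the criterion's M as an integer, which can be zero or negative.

M = 8

(L,J1,J2)=(1,0,0); link0 fixed
link1: (2,0,0)
P 0-1 [J1]: (2,1,0)
link2: (3,1,0)
link3: (4,1,0)
PS 2-0 [J2]: (4,1,1)
link4: (5,1,1)
C 0-3 [J2]: (5,1,2)
link5: (6,1,2)
P 4-1 [J1]: (6,2,2)
link6: (7,2,2)
P 1-6 [J1]: (7,3,2)
C 6-5 [J2]: (7,3,3)
C 1-5 [J2]: (7,3,4)
Grübler: 3·6 − 2·3 − 4 = 8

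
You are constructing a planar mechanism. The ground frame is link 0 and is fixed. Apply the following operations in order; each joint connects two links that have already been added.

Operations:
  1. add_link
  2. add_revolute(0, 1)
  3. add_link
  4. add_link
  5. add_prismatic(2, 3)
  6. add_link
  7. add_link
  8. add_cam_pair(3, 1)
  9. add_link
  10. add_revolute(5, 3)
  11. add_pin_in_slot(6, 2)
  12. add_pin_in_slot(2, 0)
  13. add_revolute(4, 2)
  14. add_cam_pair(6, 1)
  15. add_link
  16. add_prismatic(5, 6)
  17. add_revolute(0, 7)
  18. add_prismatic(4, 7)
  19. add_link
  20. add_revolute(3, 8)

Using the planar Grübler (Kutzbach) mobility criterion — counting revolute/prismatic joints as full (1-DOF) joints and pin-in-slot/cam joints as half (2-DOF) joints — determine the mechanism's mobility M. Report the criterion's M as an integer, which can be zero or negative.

M = 4

ground; <1,0,0>
#1 <2,0,0>
R:0↔1 J1 <2,1,0>
#2 <3,1,0>
#3 <4,1,0>
P:2↔3 J1 <4,2,0>
#4 <5,2,0>
#5 <6,2,0>
C:3↔1 J2 <6,2,1>
#6 <7,2,1>
R:5↔3 J1 <7,3,1>
PS:6↔2 J2 <7,3,2>
PS:2↔0 J2 <7,3,3>
R:4↔2 J1 <7,4,3>
C:6↔1 J2 <7,4,4>
#7 <8,4,4>
P:5↔6 J1 <8,5,4>
R:0↔7 J1 <8,6,4>
P:4↔7 J1 <8,7,4>
#8 <9,7,4>
R:3↔8 J1 <9,8,4>
3×8 − 2×8 − 1×4 = 4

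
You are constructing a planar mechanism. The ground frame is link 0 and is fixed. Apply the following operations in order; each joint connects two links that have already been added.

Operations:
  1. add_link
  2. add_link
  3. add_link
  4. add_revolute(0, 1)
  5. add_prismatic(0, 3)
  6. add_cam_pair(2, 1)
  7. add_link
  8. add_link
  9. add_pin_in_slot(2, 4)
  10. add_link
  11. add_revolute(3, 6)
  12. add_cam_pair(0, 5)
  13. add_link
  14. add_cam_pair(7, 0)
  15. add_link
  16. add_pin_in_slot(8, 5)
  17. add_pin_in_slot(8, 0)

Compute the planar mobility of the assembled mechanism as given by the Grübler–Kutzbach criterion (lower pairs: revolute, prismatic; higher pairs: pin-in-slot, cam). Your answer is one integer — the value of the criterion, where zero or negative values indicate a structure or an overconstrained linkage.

M = 12

[1;0;0] (link 0 is ground)
L+ [2;0;0]
L+ [3;0;0]
L+ [4;0;0]
R(0,1)∈J1 [4;1;0]
P(0,3)∈J1 [4;2;0]
C(2,1)∈J2 [4;2;1]
L+ [5;2;1]
L+ [6;2;1]
PS(2,4)∈J2 [6;2;2]
L+ [7;2;2]
R(3,6)∈J1 [7;3;2]
C(0,5)∈J2 [7;3;3]
L+ [8;3;3]
C(7,0)∈J2 [8;3;4]
L+ [9;3;4]
PS(8,5)∈J2 [9;3;5]
PS(8,0)∈J2 [9;3;6]
mobility = 24 − 6 − 6 = 12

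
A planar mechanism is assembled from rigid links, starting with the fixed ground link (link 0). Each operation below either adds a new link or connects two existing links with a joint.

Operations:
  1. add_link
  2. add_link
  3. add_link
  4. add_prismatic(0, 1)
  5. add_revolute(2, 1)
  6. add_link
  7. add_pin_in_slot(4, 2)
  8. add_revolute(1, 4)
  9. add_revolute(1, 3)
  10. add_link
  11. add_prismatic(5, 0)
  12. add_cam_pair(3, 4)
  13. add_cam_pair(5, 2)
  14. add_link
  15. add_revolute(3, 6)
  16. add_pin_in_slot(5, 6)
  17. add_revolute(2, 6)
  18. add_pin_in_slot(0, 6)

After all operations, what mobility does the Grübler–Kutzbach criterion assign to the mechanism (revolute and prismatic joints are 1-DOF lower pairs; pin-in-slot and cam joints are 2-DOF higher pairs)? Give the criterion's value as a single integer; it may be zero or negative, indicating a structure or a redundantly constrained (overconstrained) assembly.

M = -1

ground; <1,0,0>
#1 <2,0,0>
#2 <3,0,0>
#3 <4,0,0>
P:0↔1 J1 <4,1,0>
R:2↔1 J1 <4,2,0>
#4 <5,2,0>
PS:4↔2 J2 <5,2,1>
R:1↔4 J1 <5,3,1>
R:1↔3 J1 <5,4,1>
#5 <6,4,1>
P:5↔0 J1 <6,5,1>
C:3↔4 J2 <6,5,2>
C:5↔2 J2 <6,5,3>
#6 <7,5,3>
R:3↔6 J1 <7,6,3>
PS:5↔6 J2 <7,6,4>
R:2↔6 J1 <7,7,4>
PS:0↔6 J2 <7,7,5>
3×6 − 2×7 − 1×5 = -1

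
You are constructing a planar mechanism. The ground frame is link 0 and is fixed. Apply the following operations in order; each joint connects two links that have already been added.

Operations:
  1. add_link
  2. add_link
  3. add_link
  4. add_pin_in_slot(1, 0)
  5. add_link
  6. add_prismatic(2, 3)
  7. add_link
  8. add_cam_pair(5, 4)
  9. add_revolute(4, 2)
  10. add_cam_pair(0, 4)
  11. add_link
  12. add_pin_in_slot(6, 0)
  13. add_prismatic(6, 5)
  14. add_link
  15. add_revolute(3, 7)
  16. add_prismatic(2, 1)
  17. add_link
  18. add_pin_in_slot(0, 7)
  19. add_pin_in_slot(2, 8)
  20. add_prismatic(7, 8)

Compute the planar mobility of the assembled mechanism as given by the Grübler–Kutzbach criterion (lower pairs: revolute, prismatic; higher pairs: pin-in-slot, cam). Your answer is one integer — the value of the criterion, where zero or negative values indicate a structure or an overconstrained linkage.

M = 6

[1;0;0] (link 0 is ground)
L+ [2;0;0]
L+ [3;0;0]
L+ [4;0;0]
PS(1,0)∈J2 [4;0;1]
L+ [5;0;1]
P(2,3)∈J1 [5;1;1]
L+ [6;1;1]
C(5,4)∈J2 [6;1;2]
R(4,2)∈J1 [6;2;2]
C(0,4)∈J2 [6;2;3]
L+ [7;2;3]
PS(6,0)∈J2 [7;2;4]
P(6,5)∈J1 [7;3;4]
L+ [8;3;4]
R(3,7)∈J1 [8;4;4]
P(2,1)∈J1 [8;5;4]
L+ [9;5;4]
PS(0,7)∈J2 [9;5;5]
PS(2,8)∈J2 [9;5;6]
P(7,8)∈J1 [9;6;6]
mobility = 24 − 12 − 6 = 6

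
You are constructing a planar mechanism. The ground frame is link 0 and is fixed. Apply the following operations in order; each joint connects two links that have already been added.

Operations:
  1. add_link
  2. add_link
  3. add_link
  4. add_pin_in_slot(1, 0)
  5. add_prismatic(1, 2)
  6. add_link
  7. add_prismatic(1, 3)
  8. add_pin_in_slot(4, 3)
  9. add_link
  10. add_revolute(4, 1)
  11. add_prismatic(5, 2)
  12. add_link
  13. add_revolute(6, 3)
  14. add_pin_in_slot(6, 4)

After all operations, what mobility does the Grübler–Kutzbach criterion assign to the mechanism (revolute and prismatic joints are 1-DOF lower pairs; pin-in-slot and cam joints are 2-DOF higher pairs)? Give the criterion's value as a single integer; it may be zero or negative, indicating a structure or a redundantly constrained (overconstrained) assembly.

M = 5

L=1 J1=0 J2=0
add link → L=2 J1=0 J2=0
add link → L=3 J1=0 J2=0
add link → L=4 J1=0 J2=0
PS@1,0 dof=2 J2 → L=4 J1=0 J2=1
P@1,2 dof=1 J1 → L=4 J1=1 J2=1
add link → L=5 J1=1 J2=1
P@1,3 dof=1 J1 → L=5 J1=2 J2=1
PS@4,3 dof=2 J2 → L=5 J1=2 J2=2
add link → L=6 J1=2 J2=2
R@4,1 dof=1 J1 → L=6 J1=3 J2=2
P@5,2 dof=1 J1 → L=6 J1=4 J2=2
add link → L=7 J1=4 J2=2
R@6,3 dof=1 J1 → L=7 J1=5 J2=2
PS@6,4 dof=2 J2 → L=7 J1=5 J2=3
M=3(L−1)−2J1−J2=3·6−2·5−3=5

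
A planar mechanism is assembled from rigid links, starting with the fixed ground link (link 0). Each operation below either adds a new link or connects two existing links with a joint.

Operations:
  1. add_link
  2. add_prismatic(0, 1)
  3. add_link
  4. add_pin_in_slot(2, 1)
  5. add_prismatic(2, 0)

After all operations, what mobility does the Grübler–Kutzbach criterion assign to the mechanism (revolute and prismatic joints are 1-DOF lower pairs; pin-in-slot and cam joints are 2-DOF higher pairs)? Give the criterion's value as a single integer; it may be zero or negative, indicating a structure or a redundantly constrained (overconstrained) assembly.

M = 1

L=1 J1=0 J2=0
add link → L=2 J1=0 J2=0
P@0,1 dof=1 J1 → L=2 J1=1 J2=0
add link → L=3 J1=1 J2=0
PS@2,1 dof=2 J2 → L=3 J1=1 J2=1
P@2,0 dof=1 J1 → L=3 J1=2 J2=1
M=3(L−1)−2J1−J2=3·2−2·2−1=1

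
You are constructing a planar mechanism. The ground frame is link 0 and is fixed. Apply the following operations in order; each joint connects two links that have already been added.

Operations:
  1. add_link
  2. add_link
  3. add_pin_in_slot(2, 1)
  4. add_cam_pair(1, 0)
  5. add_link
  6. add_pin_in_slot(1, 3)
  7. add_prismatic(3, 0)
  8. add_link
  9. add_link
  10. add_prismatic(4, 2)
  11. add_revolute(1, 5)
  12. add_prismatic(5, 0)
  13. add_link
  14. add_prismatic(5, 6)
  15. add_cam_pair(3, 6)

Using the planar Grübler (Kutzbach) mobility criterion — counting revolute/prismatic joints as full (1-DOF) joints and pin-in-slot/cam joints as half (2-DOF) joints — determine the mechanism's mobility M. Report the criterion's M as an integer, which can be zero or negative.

link 0 = ground. State L|J1|J2 = 1|0|0
+link1  2|0|0
+link2  3|0|0
PS(2,1) f=2→J2  3|0|1
C(1,0) f=2→J2  3|0|2
+link3  4|0|2
PS(1,3) f=2→J2  4|0|3
P(3,0) f=1→J1  4|1|3
+link4  5|1|3
+link5  6|1|3
P(4,2) f=1→J1  6|2|3
R(1,5) f=1→J1  6|3|3
P(5,0) f=1→J1  6|4|3
+link6  7|4|3
P(5,6) f=1→J1  7|5|3
C(3,6) f=2→J2  7|5|4
M = 3(7−1)−2·5−4 = 18−10−4 = 4

M = 4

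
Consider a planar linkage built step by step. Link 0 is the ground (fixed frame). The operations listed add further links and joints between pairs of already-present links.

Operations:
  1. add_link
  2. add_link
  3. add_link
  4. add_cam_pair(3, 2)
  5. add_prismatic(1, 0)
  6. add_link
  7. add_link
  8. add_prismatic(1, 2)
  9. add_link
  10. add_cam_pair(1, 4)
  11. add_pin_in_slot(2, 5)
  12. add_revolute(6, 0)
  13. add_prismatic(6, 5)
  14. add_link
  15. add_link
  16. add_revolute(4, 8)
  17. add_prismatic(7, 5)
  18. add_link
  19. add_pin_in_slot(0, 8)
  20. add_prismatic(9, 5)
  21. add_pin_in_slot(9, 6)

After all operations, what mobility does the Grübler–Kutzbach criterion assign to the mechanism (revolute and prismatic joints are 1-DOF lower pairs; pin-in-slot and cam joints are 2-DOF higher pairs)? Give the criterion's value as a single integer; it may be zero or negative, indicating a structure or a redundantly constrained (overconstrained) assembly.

M = 8

ground; <1,0,0>
#1 <2,0,0>
#2 <3,0,0>
#3 <4,0,0>
C:3↔2 J2 <4,0,1>
P:1↔0 J1 <4,1,1>
#4 <5,1,1>
#5 <6,1,1>
P:1↔2 J1 <6,2,1>
#6 <7,2,1>
C:1↔4 J2 <7,2,2>
PS:2↔5 J2 <7,2,3>
R:6↔0 J1 <7,3,3>
P:6↔5 J1 <7,4,3>
#7 <8,4,3>
#8 <9,4,3>
R:4↔8 J1 <9,5,3>
P:7↔5 J1 <9,6,3>
#9 <10,6,3>
PS:0↔8 J2 <10,6,4>
P:9↔5 J1 <10,7,4>
PS:9↔6 J2 <10,7,5>
3×9 − 2×7 − 1×5 = 8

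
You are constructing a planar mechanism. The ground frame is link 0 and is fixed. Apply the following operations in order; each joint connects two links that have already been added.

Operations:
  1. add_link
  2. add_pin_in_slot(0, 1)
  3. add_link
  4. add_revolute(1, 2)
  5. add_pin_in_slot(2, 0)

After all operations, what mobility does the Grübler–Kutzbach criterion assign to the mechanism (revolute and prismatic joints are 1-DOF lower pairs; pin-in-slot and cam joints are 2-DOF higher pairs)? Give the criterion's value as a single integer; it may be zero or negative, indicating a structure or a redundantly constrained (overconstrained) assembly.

L=1 J1=0 J2=0
add link → L=2 J1=0 J2=0
PS@0,1 dof=2 J2 → L=2 J1=0 J2=1
add link → L=3 J1=0 J2=1
R@1,2 dof=1 J1 → L=3 J1=1 J2=1
PS@2,0 dof=2 J2 → L=3 J1=1 J2=2
M=3(L−1)−2J1−J2=3·2−2·1−2=2

M = 2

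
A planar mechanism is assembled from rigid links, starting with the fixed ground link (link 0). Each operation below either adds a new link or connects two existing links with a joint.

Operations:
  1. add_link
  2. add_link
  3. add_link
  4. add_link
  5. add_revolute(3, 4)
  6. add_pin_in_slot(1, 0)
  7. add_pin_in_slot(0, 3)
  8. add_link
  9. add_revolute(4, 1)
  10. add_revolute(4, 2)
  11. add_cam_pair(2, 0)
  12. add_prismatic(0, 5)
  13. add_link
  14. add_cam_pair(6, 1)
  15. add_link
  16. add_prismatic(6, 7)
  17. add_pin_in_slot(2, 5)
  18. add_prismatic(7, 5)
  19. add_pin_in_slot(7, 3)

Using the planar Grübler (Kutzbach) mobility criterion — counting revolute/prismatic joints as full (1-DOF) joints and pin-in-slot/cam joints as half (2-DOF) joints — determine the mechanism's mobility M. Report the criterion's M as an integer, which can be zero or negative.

link 0 = ground. State L|J1|J2 = 1|0|0
+link1  2|0|0
+link2  3|0|0
+link3  4|0|0
+link4  5|0|0
R(3,4) f=1→J1  5|1|0
PS(1,0) f=2→J2  5|1|1
PS(0,3) f=2→J2  5|1|2
+link5  6|1|2
R(4,1) f=1→J1  6|2|2
R(4,2) f=1→J1  6|3|2
C(2,0) f=2→J2  6|3|3
P(0,5) f=1→J1  6|4|3
+link6  7|4|3
C(6,1) f=2→J2  7|4|4
+link7  8|4|4
P(6,7) f=1→J1  8|5|4
PS(2,5) f=2→J2  8|5|5
P(7,5) f=1→J1  8|6|5
PS(7,3) f=2→J2  8|6|6
M = 3(8−1)−2·6−6 = 21−12−6 = 3

M = 3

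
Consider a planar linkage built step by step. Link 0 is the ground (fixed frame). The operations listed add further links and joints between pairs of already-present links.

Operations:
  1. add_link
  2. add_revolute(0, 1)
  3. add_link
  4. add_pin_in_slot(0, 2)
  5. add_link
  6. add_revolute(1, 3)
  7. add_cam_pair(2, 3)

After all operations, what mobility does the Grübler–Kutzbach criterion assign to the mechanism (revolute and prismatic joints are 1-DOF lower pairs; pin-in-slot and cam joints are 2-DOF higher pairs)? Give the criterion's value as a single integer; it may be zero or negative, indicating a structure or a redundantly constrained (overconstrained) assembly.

M = 3

ground; <1,0,0>
#1 <2,0,0>
R:0↔1 J1 <2,1,0>
#2 <3,1,0>
PS:0↔2 J2 <3,1,1>
#3 <4,1,1>
R:1↔3 J1 <4,2,1>
C:2↔3 J2 <4,2,2>
3×3 − 2×2 − 1×2 = 3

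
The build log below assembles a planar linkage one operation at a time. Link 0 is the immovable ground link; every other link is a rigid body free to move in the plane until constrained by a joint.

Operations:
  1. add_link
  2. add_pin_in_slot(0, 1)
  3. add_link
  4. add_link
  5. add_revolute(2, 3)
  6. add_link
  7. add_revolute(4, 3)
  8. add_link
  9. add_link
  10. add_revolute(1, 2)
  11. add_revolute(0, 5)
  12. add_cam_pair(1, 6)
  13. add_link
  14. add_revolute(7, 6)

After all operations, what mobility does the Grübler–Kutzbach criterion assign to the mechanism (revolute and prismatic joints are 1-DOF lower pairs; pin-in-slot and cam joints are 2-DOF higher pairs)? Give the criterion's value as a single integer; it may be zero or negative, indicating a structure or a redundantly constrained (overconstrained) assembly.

M = 9

(L,J1,J2)=(1,0,0); link0 fixed
link1: (2,0,0)
PS 0-1 [J2]: (2,0,1)
link2: (3,0,1)
link3: (4,0,1)
R 2-3 [J1]: (4,1,1)
link4: (5,1,1)
R 4-3 [J1]: (5,2,1)
link5: (6,2,1)
link6: (7,2,1)
R 1-2 [J1]: (7,3,1)
R 0-5 [J1]: (7,4,1)
C 1-6 [J2]: (7,4,2)
link7: (8,4,2)
R 7-6 [J1]: (8,5,2)
Grübler: 3·7 − 2·5 − 2 = 9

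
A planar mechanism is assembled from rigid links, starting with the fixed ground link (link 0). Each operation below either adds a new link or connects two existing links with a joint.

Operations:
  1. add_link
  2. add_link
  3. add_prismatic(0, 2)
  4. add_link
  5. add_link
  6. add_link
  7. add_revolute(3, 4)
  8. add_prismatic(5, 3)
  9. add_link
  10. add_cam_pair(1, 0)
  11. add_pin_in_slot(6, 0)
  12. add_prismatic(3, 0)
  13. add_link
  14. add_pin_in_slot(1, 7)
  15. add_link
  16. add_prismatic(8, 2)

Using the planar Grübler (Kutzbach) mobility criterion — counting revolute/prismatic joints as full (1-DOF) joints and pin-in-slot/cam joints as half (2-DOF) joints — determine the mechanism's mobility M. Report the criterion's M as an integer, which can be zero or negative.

link 0 = ground. State L|J1|J2 = 1|0|0
+link1  2|0|0
+link2  3|0|0
P(0,2) f=1→J1  3|1|0
+link3  4|1|0
+link4  5|1|0
+link5  6|1|0
R(3,4) f=1→J1  6|2|0
P(5,3) f=1→J1  6|3|0
+link6  7|3|0
C(1,0) f=2→J2  7|3|1
PS(6,0) f=2→J2  7|3|2
P(3,0) f=1→J1  7|4|2
+link7  8|4|2
PS(1,7) f=2→J2  8|4|3
+link8  9|4|3
P(8,2) f=1→J1  9|5|3
M = 3(9−1)−2·5−3 = 24−10−3 = 11

M = 11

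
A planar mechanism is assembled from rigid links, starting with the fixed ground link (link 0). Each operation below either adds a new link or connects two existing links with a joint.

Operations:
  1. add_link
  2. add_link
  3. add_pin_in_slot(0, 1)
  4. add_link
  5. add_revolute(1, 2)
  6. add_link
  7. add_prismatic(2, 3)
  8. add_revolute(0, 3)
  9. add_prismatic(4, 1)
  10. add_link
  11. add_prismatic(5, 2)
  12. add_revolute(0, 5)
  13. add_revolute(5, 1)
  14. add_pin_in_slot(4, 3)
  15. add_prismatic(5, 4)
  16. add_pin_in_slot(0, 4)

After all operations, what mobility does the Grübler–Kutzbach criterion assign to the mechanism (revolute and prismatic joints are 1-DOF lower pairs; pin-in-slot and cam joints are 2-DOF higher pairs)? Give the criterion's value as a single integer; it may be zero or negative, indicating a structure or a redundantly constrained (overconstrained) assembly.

(L,J1,J2)=(1,0,0); link0 fixed
link1: (2,0,0)
link2: (3,0,0)
PS 0-1 [J2]: (3,0,1)
link3: (4,0,1)
R 1-2 [J1]: (4,1,1)
link4: (5,1,1)
P 2-3 [J1]: (5,2,1)
R 0-3 [J1]: (5,3,1)
P 4-1 [J1]: (5,4,1)
link5: (6,4,1)
P 5-2 [J1]: (6,5,1)
R 0-5 [J1]: (6,6,1)
R 5-1 [J1]: (6,7,1)
PS 4-3 [J2]: (6,7,2)
P 5-4 [J1]: (6,8,2)
PS 0-4 [J2]: (6,8,3)
Grübler: 3·5 − 2·8 − 3 = -4

M = -4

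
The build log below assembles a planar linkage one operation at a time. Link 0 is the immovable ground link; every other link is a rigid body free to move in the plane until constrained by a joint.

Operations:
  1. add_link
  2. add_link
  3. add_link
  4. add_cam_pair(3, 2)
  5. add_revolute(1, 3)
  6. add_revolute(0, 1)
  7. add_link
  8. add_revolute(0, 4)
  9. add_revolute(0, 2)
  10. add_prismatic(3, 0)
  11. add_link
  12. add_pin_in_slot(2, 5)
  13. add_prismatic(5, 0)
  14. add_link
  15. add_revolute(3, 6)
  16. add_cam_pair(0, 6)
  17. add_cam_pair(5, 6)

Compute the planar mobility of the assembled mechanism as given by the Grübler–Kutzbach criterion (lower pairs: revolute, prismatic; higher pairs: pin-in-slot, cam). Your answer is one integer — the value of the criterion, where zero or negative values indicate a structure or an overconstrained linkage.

M = 0

ground; <1,0,0>
#1 <2,0,0>
#2 <3,0,0>
#3 <4,0,0>
C:3↔2 J2 <4,0,1>
R:1↔3 J1 <4,1,1>
R:0↔1 J1 <4,2,1>
#4 <5,2,1>
R:0↔4 J1 <5,3,1>
R:0↔2 J1 <5,4,1>
P:3↔0 J1 <5,5,1>
#5 <6,5,1>
PS:2↔5 J2 <6,5,2>
P:5↔0 J1 <6,6,2>
#6 <7,6,2>
R:3↔6 J1 <7,7,2>
C:0↔6 J2 <7,7,3>
C:5↔6 J2 <7,7,4>
3×6 − 2×7 − 1×4 = 0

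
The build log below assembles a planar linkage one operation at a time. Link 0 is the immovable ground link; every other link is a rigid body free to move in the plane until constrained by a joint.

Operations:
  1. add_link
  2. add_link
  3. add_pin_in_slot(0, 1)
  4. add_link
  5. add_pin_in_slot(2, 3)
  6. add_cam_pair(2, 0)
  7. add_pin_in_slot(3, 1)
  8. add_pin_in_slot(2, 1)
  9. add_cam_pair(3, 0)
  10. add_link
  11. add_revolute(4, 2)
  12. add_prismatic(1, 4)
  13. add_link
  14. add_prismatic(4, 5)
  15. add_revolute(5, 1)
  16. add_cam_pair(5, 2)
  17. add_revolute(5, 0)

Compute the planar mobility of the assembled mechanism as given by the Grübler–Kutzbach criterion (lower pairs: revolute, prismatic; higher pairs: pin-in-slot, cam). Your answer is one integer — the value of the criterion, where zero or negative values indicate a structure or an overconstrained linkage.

L=1 J1=0 J2=0
add link → L=2 J1=0 J2=0
add link → L=3 J1=0 J2=0
PS@0,1 dof=2 J2 → L=3 J1=0 J2=1
add link → L=4 J1=0 J2=1
PS@2,3 dof=2 J2 → L=4 J1=0 J2=2
C@2,0 dof=2 J2 → L=4 J1=0 J2=3
PS@3,1 dof=2 J2 → L=4 J1=0 J2=4
PS@2,1 dof=2 J2 → L=4 J1=0 J2=5
C@3,0 dof=2 J2 → L=4 J1=0 J2=6
add link → L=5 J1=0 J2=6
R@4,2 dof=1 J1 → L=5 J1=1 J2=6
P@1,4 dof=1 J1 → L=5 J1=2 J2=6
add link → L=6 J1=2 J2=6
P@4,5 dof=1 J1 → L=6 J1=3 J2=6
R@5,1 dof=1 J1 → L=6 J1=4 J2=6
C@5,2 dof=2 J2 → L=6 J1=4 J2=7
R@5,0 dof=1 J1 → L=6 J1=5 J2=7
M=3(L−1)−2J1−J2=3·5−2·5−7=-2

M = -2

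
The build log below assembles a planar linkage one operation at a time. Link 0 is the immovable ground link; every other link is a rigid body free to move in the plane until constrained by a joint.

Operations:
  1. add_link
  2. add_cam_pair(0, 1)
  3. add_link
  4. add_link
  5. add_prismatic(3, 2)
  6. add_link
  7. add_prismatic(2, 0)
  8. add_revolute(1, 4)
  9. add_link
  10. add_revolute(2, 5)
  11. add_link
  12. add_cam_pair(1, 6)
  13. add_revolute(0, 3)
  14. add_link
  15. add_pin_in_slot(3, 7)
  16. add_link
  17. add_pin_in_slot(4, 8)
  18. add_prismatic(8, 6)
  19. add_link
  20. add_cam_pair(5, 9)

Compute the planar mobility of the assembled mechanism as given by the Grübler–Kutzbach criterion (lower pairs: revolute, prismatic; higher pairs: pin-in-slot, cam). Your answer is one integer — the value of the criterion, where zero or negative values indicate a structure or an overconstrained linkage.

M = 10

link 0 = ground. State L|J1|J2 = 1|0|0
+link1  2|0|0
C(0,1) f=2→J2  2|0|1
+link2  3|0|1
+link3  4|0|1
P(3,2) f=1→J1  4|1|1
+link4  5|1|1
P(2,0) f=1→J1  5|2|1
R(1,4) f=1→J1  5|3|1
+link5  6|3|1
R(2,5) f=1→J1  6|4|1
+link6  7|4|1
C(1,6) f=2→J2  7|4|2
R(0,3) f=1→J1  7|5|2
+link7  8|5|2
PS(3,7) f=2→J2  8|5|3
+link8  9|5|3
PS(4,8) f=2→J2  9|5|4
P(8,6) f=1→J1  9|6|4
+link9  10|6|4
C(5,9) f=2→J2  10|6|5
M = 3(10−1)−2·6−5 = 27−12−5 = 10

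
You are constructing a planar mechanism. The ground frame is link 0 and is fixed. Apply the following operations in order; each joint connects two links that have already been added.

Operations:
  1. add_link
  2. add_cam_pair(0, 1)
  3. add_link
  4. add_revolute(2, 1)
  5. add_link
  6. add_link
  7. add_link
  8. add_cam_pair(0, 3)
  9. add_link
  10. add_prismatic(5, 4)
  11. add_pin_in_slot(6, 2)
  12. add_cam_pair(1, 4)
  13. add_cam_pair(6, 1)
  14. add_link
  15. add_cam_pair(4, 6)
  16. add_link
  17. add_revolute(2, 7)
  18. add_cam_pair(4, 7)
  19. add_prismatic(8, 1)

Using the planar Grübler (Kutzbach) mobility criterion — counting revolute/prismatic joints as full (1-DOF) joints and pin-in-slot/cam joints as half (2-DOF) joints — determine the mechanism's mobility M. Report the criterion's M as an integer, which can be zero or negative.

(L,J1,J2)=(1,0,0); link0 fixed
link1: (2,0,0)
C 0-1 [J2]: (2,0,1)
link2: (3,0,1)
R 2-1 [J1]: (3,1,1)
link3: (4,1,1)
link4: (5,1,1)
link5: (6,1,1)
C 0-3 [J2]: (6,1,2)
link6: (7,1,2)
P 5-4 [J1]: (7,2,2)
PS 6-2 [J2]: (7,2,3)
C 1-4 [J2]: (7,2,4)
C 6-1 [J2]: (7,2,5)
link7: (8,2,5)
C 4-6 [J2]: (8,2,6)
link8: (9,2,6)
R 2-7 [J1]: (9,3,6)
C 4-7 [J2]: (9,3,7)
P 8-1 [J1]: (9,4,7)
Grübler: 3·8 − 2·4 − 7 = 9

M = 9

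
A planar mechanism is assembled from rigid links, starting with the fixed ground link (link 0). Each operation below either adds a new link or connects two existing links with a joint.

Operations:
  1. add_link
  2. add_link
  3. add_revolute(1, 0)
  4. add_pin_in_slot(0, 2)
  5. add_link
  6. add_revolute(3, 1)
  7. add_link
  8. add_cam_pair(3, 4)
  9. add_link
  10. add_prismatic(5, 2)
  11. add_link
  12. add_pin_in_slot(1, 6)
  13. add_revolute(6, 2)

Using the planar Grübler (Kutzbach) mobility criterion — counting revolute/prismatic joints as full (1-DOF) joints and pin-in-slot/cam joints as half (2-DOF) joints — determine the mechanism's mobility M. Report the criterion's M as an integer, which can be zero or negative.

link 0 = ground. State L|J1|J2 = 1|0|0
+link1  2|0|0
+link2  3|0|0
R(1,0) f=1→J1  3|1|0
PS(0,2) f=2→J2  3|1|1
+link3  4|1|1
R(3,1) f=1→J1  4|2|1
+link4  5|2|1
C(3,4) f=2→J2  5|2|2
+link5  6|2|2
P(5,2) f=1→J1  6|3|2
+link6  7|3|2
PS(1,6) f=2→J2  7|3|3
R(6,2) f=1→J1  7|4|3
M = 3(7−1)−2·4−3 = 18−8−3 = 7

M = 7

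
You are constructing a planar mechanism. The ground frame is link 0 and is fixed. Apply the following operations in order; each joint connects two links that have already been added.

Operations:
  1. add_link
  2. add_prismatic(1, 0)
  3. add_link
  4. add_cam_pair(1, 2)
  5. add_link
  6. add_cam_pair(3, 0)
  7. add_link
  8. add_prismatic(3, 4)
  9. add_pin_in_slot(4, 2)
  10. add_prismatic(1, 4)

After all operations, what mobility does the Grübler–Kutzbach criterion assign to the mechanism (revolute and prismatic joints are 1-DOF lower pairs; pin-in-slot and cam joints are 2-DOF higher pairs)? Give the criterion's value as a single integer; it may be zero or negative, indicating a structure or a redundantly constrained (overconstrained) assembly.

link 0 = ground. State L|J1|J2 = 1|0|0
+link1  2|0|0
P(1,0) f=1→J1  2|1|0
+link2  3|1|0
C(1,2) f=2→J2  3|1|1
+link3  4|1|1
C(3,0) f=2→J2  4|1|2
+link4  5|1|2
P(3,4) f=1→J1  5|2|2
PS(4,2) f=2→J2  5|2|3
P(1,4) f=1→J1  5|3|3
M = 3(5−1)−2·3−3 = 12−6−3 = 3

M = 3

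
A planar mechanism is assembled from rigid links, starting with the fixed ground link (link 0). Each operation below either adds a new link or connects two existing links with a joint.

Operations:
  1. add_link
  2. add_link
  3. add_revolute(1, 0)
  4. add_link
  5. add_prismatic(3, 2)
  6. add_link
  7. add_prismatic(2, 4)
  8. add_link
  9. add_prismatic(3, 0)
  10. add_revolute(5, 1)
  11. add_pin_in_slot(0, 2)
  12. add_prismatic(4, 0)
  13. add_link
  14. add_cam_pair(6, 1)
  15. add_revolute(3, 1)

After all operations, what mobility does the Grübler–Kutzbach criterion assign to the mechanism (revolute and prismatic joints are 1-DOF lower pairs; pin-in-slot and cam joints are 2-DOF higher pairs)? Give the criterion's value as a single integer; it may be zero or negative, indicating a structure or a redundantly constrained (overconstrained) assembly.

M = 2

[1;0;0] (link 0 is ground)
L+ [2;0;0]
L+ [3;0;0]
R(1,0)∈J1 [3;1;0]
L+ [4;1;0]
P(3,2)∈J1 [4;2;0]
L+ [5;2;0]
P(2,4)∈J1 [5;3;0]
L+ [6;3;0]
P(3,0)∈J1 [6;4;0]
R(5,1)∈J1 [6;5;0]
PS(0,2)∈J2 [6;5;1]
P(4,0)∈J1 [6;6;1]
L+ [7;6;1]
C(6,1)∈J2 [7;6;2]
R(3,1)∈J1 [7;7;2]
mobility = 18 − 14 − 2 = 2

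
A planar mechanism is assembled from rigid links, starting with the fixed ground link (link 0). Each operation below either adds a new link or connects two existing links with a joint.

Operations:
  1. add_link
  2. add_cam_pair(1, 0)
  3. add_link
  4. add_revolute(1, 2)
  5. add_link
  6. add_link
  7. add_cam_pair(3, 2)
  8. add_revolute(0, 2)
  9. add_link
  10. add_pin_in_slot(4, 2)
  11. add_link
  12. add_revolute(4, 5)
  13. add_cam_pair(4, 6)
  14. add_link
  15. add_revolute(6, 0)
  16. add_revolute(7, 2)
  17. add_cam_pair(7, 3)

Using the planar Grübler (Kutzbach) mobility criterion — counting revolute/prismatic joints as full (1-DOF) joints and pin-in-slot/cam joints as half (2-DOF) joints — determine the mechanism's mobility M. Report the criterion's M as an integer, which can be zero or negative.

M = 6

link 0 = ground. State L|J1|J2 = 1|0|0
+link1  2|0|0
C(1,0) f=2→J2  2|0|1
+link2  3|0|1
R(1,2) f=1→J1  3|1|1
+link3  4|1|1
+link4  5|1|1
C(3,2) f=2→J2  5|1|2
R(0,2) f=1→J1  5|2|2
+link5  6|2|2
PS(4,2) f=2→J2  6|2|3
+link6  7|2|3
R(4,5) f=1→J1  7|3|3
C(4,6) f=2→J2  7|3|4
+link7  8|3|4
R(6,0) f=1→J1  8|4|4
R(7,2) f=1→J1  8|5|4
C(7,3) f=2→J2  8|5|5
M = 3(8−1)−2·5−5 = 21−10−5 = 6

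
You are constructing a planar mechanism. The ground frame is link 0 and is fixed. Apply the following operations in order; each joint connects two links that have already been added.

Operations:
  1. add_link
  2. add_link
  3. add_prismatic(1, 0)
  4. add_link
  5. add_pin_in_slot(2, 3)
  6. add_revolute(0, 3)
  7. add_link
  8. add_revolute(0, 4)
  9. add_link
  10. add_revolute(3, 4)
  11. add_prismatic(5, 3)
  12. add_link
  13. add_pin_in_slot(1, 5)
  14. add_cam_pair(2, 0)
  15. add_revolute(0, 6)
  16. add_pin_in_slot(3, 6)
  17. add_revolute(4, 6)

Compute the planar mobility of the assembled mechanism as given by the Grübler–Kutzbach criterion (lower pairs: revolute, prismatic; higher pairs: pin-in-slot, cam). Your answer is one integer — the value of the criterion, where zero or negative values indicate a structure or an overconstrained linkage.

M = 0

L=1 J1=0 J2=0
add link → L=2 J1=0 J2=0
add link → L=3 J1=0 J2=0
P@1,0 dof=1 J1 → L=3 J1=1 J2=0
add link → L=4 J1=1 J2=0
PS@2,3 dof=2 J2 → L=4 J1=1 J2=1
R@0,3 dof=1 J1 → L=4 J1=2 J2=1
add link → L=5 J1=2 J2=1
R@0,4 dof=1 J1 → L=5 J1=3 J2=1
add link → L=6 J1=3 J2=1
R@3,4 dof=1 J1 → L=6 J1=4 J2=1
P@5,3 dof=1 J1 → L=6 J1=5 J2=1
add link → L=7 J1=5 J2=1
PS@1,5 dof=2 J2 → L=7 J1=5 J2=2
C@2,0 dof=2 J2 → L=7 J1=5 J2=3
R@0,6 dof=1 J1 → L=7 J1=6 J2=3
PS@3,6 dof=2 J2 → L=7 J1=6 J2=4
R@4,6 dof=1 J1 → L=7 J1=7 J2=4
M=3(L−1)−2J1−J2=3·6−2·7−4=0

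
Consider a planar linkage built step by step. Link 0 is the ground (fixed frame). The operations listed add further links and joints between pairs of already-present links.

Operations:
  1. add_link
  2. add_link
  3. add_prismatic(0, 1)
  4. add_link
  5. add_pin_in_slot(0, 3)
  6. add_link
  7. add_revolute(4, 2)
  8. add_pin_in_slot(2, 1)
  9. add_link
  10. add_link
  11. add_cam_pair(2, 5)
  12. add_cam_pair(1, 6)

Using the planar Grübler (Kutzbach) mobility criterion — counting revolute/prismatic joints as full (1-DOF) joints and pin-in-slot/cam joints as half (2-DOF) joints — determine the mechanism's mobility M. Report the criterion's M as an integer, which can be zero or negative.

(L,J1,J2)=(1,0,0); link0 fixed
link1: (2,0,0)
link2: (3,0,0)
P 0-1 [J1]: (3,1,0)
link3: (4,1,0)
PS 0-3 [J2]: (4,1,1)
link4: (5,1,1)
R 4-2 [J1]: (5,2,1)
PS 2-1 [J2]: (5,2,2)
link5: (6,2,2)
link6: (7,2,2)
C 2-5 [J2]: (7,2,3)
C 1-6 [J2]: (7,2,4)
Grübler: 3·6 − 2·2 − 4 = 10

M = 10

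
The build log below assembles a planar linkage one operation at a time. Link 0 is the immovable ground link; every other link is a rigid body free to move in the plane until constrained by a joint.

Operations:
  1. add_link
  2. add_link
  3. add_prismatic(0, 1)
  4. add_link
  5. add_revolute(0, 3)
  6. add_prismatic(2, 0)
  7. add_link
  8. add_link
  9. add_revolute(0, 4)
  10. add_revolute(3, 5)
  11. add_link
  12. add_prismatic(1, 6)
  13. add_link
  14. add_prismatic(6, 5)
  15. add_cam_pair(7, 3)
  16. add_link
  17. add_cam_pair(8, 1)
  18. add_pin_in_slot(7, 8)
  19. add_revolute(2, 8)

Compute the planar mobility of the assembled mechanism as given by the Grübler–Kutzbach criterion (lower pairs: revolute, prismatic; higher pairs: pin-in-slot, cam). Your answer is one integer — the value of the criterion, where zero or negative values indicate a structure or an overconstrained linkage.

[1;0;0] (link 0 is ground)
L+ [2;0;0]
L+ [3;0;0]
P(0,1)∈J1 [3;1;0]
L+ [4;1;0]
R(0,3)∈J1 [4;2;0]
P(2,0)∈J1 [4;3;0]
L+ [5;3;0]
L+ [6;3;0]
R(0,4)∈J1 [6;4;0]
R(3,5)∈J1 [6;5;0]
L+ [7;5;0]
P(1,6)∈J1 [7;6;0]
L+ [8;6;0]
P(6,5)∈J1 [8;7;0]
C(7,3)∈J2 [8;7;1]
L+ [9;7;1]
C(8,1)∈J2 [9;7;2]
PS(7,8)∈J2 [9;7;3]
R(2,8)∈J1 [9;8;3]
mobility = 24 − 16 − 3 = 5

M = 5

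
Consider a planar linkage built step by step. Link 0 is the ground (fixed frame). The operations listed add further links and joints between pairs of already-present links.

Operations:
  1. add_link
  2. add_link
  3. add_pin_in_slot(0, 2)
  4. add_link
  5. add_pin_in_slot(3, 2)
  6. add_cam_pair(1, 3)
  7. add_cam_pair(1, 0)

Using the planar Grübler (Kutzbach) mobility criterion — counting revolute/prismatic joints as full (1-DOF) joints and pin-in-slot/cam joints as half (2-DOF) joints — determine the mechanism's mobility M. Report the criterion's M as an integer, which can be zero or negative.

M = 5

ground; <1,0,0>
#1 <2,0,0>
#2 <3,0,0>
PS:0↔2 J2 <3,0,1>
#3 <4,0,1>
PS:3↔2 J2 <4,0,2>
C:1↔3 J2 <4,0,3>
C:1↔0 J2 <4,0,4>
3×3 − 2×0 − 1×4 = 5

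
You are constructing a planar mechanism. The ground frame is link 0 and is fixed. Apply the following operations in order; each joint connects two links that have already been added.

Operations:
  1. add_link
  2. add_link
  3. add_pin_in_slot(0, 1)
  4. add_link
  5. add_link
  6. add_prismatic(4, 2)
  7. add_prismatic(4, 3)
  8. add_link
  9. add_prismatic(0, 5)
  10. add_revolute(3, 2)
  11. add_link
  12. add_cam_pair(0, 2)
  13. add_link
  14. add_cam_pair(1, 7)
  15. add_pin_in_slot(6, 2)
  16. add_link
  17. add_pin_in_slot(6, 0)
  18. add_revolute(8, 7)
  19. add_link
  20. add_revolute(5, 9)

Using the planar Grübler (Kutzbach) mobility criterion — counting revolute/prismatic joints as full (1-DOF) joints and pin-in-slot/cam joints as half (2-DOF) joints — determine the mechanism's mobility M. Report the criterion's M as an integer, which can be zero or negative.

[1;0;0] (link 0 is ground)
L+ [2;0;0]
L+ [3;0;0]
PS(0,1)∈J2 [3;0;1]
L+ [4;0;1]
L+ [5;0;1]
P(4,2)∈J1 [5;1;1]
P(4,3)∈J1 [5;2;1]
L+ [6;2;1]
P(0,5)∈J1 [6;3;1]
R(3,2)∈J1 [6;4;1]
L+ [7;4;1]
C(0,2)∈J2 [7;4;2]
L+ [8;4;2]
C(1,7)∈J2 [8;4;3]
PS(6,2)∈J2 [8;4;4]
L+ [9;4;4]
PS(6,0)∈J2 [9;4;5]
R(8,7)∈J1 [9;5;5]
L+ [10;5;5]
R(5,9)∈J1 [10;6;5]
mobility = 27 − 12 − 5 = 10

M = 10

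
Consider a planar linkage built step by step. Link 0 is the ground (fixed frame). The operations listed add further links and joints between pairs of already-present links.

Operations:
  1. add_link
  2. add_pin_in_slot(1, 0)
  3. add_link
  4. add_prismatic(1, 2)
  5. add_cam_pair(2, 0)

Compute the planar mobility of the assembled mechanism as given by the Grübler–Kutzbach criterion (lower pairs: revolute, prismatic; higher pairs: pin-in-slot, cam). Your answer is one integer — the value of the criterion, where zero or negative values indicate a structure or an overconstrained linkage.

L=1 J1=0 J2=0
add link → L=2 J1=0 J2=0
PS@1,0 dof=2 J2 → L=2 J1=0 J2=1
add link → L=3 J1=0 J2=1
P@1,2 dof=1 J1 → L=3 J1=1 J2=1
C@2,0 dof=2 J2 → L=3 J1=1 J2=2
M=3(L−1)−2J1−J2=3·2−2·1−2=2

M = 2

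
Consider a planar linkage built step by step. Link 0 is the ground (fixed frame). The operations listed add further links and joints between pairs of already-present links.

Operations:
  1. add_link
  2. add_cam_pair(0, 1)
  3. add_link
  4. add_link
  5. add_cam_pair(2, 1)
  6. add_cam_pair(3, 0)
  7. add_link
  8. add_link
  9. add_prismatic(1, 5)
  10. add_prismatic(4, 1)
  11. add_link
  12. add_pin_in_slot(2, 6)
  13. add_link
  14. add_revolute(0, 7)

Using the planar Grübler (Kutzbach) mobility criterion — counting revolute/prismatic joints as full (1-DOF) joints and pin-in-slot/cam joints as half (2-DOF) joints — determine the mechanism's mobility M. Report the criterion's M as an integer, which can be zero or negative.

M = 11

(L,J1,J2)=(1,0,0); link0 fixed
link1: (2,0,0)
C 0-1 [J2]: (2,0,1)
link2: (3,0,1)
link3: (4,0,1)
C 2-1 [J2]: (4,0,2)
C 3-0 [J2]: (4,0,3)
link4: (5,0,3)
link5: (6,0,3)
P 1-5 [J1]: (6,1,3)
P 4-1 [J1]: (6,2,3)
link6: (7,2,3)
PS 2-6 [J2]: (7,2,4)
link7: (8,2,4)
R 0-7 [J1]: (8,3,4)
Grübler: 3·7 − 2·3 − 4 = 11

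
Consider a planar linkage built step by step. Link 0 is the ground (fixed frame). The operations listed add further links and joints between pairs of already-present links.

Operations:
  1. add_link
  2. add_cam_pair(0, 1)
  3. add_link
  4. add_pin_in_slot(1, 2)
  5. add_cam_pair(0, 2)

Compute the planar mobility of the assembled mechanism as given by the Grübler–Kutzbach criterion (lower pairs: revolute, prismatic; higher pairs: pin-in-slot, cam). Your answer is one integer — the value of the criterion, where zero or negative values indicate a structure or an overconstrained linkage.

M = 3

L=1 J1=0 J2=0
add link → L=2 J1=0 J2=0
C@0,1 dof=2 J2 → L=2 J1=0 J2=1
add link → L=3 J1=0 J2=1
PS@1,2 dof=2 J2 → L=3 J1=0 J2=2
C@0,2 dof=2 J2 → L=3 J1=0 J2=3
M=3(L−1)−2J1−J2=3·2−2·0−3=3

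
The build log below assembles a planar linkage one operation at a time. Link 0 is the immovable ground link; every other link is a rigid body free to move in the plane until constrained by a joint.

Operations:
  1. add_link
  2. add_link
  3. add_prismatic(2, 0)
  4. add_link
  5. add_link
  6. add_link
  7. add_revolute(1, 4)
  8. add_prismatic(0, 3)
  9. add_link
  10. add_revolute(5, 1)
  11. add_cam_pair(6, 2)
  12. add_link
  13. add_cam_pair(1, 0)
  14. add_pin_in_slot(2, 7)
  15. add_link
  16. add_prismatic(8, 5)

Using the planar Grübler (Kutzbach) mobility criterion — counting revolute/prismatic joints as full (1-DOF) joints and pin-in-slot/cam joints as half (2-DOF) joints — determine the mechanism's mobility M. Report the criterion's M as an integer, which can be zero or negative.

L=1 J1=0 J2=0
add link → L=2 J1=0 J2=0
add link → L=3 J1=0 J2=0
P@2,0 dof=1 J1 → L=3 J1=1 J2=0
add link → L=4 J1=1 J2=0
add link → L=5 J1=1 J2=0
add link → L=6 J1=1 J2=0
R@1,4 dof=1 J1 → L=6 J1=2 J2=0
P@0,3 dof=1 J1 → L=6 J1=3 J2=0
add link → L=7 J1=3 J2=0
R@5,1 dof=1 J1 → L=7 J1=4 J2=0
C@6,2 dof=2 J2 → L=7 J1=4 J2=1
add link → L=8 J1=4 J2=1
C@1,0 dof=2 J2 → L=8 J1=4 J2=2
PS@2,7 dof=2 J2 → L=8 J1=4 J2=3
add link → L=9 J1=4 J2=3
P@8,5 dof=1 J1 → L=9 J1=5 J2=3
M=3(L−1)−2J1−J2=3·8−2·5−3=11

M = 11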